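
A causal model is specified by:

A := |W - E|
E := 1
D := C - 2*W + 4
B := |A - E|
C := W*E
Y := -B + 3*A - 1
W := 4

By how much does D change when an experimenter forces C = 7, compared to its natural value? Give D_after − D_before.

The intervention breaks the incoming arrows to C: C := W*E no longer applies, and C = 7.
D = C - 2*W + 4  [with C=7, W=4]  = 3
Without intervention: C = W*E  [with W=4, E=1]  = 4; D = C - 2*W + 4  [with C=4, W=4]  = 0.
Change = 3 − 0 = 3.

3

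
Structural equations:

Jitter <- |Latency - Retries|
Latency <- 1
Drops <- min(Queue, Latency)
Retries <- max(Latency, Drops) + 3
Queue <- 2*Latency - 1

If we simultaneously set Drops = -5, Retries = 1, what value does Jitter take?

Setting Drops = -5, Retries = 1 by intervention discards those variables' equations.
Jitter = |Latency - Retries|  [with Latency=1, Retries=1]  = 0

0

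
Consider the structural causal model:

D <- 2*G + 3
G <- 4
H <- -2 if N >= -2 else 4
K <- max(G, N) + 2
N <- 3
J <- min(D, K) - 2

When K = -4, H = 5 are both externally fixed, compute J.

Setting K = -4, H = 5 by intervention discards those variables' equations.
D = 2*G + 3  [with G=4]  = 11
J = min(D, K) - 2  [with D=11, K=-4]  = -6

-6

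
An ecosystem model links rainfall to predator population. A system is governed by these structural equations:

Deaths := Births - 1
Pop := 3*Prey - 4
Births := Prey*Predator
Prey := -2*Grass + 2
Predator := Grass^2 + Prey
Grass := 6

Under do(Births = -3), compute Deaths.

-4

Intervening sets Births = -3 and removes its equation (Births := Prey*Predator).
Deaths = Births - 1  [with Births=-3]  = -4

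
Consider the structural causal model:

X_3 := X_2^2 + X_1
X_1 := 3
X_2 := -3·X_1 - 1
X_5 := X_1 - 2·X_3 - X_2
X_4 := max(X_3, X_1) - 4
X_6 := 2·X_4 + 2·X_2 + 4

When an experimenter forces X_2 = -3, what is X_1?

3

Under do(X_2=-3), the mechanism X_2 := -3·X_1 - 1 is discarded; X_2 is fixed at -3.
X_1 is not downstream of the intervention, so its value is determined by the original equations.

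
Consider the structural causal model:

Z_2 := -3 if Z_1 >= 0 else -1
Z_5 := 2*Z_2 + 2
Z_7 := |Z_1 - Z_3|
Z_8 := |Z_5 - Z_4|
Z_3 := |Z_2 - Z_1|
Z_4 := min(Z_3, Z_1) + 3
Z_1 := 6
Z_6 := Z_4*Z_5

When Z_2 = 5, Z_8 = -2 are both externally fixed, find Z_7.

Setting Z_2 = 5, Z_8 = -2 by intervention discards those variables' equations.
Z_3 = |Z_2 - Z_1|  [with Z_2=5, Z_1=6]  = 1
Z_7 = |Z_1 - Z_3|  [with Z_1=6, Z_3=1]  = 5

5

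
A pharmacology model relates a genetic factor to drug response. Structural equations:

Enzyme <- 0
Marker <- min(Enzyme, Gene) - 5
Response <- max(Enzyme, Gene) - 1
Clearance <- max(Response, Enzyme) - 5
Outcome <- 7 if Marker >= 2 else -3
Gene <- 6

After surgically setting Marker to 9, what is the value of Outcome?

7

The intervention breaks the incoming arrows to Marker: Marker <- min(Enzyme, Gene) - 5 no longer applies, and Marker = 9.
Outcome = 7 if Marker >= 2 else -3  [with Marker=9]  = 7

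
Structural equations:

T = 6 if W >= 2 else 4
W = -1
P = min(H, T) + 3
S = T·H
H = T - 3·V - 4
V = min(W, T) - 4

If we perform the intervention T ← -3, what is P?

0

do(T=-3) replaces the equation T = 6 if W >= 2 else 4 with the constant T = -3.
V = min(W, T) - 4  [with W=-1, T=-3]  = -7
H = T - 3·V - 4  [with T=-3, V=-7]  = 14
P = min(H, T) + 3  [with H=14, T=-3]  = 0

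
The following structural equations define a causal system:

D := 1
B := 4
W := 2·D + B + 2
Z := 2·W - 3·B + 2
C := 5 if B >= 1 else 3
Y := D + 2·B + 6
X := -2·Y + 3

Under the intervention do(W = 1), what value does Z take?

Intervening sets W = 1 and removes its equation (W := 2·D + B + 2).
Z = 2·W - 3·B + 2  [with W=1, B=4]  = -8

-8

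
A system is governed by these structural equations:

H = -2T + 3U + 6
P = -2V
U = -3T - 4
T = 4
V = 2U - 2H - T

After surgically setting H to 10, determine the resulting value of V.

-56

The intervention breaks the incoming arrows to H: H = -2T + 3U + 6 no longer applies, and H = 10.
U = -3T - 4  [with T=4]  = -16
V = 2U - 2H - T  [with U=-16, H=10, T=4]  = -56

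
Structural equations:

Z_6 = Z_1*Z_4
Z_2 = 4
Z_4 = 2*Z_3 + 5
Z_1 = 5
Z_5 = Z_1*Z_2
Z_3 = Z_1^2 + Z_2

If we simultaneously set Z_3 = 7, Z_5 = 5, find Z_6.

Setting Z_3 = 7, Z_5 = 5 by intervention discards those variables' equations.
Z_4 = 2*Z_3 + 5  [with Z_3=7]  = 19
Z_6 = Z_1*Z_4  [with Z_1=5, Z_4=19]  = 95

95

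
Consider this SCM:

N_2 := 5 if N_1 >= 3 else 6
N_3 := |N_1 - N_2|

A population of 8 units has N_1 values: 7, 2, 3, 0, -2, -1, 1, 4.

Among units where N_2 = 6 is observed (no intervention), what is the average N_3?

Observing N_2=6 restricts to units where N_2's equation naturally yields 6: N_1 ∈ {2, 0, -2, -1, 1}. In that subpopulation N_3 = 4, 6, 8, 7, 5, mean 6.

6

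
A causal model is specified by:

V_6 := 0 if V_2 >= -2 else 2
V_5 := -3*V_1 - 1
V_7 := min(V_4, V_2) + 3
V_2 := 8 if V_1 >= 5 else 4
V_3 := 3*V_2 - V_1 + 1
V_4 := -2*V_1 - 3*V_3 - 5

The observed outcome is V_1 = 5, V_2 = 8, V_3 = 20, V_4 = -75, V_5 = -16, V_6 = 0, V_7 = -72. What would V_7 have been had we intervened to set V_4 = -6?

-3

The intervention breaks the incoming arrows to V_4: V_4 := -2*V_1 - 3*V_3 - 5 no longer applies, and V_4 = -6.
V_2 = 8 if V_1 >= 5 else 4  [with V_1=5]  = 8
V_7 = min(V_4, V_2) + 3  [with V_4=-6, V_2=8]  = -3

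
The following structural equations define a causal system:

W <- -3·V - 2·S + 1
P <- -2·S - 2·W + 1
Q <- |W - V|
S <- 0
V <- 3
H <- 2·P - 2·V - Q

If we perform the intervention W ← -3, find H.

2

The intervention breaks the incoming arrows to W: W <- -3·V - 2·S + 1 no longer applies, and W = -3.
P = -2·S - 2·W + 1  [with S=0, W=-3]  = 7
Q = |W - V|  [with W=-3, V=3]  = 6
H = 2·P - 2·V - Q  [with P=7, V=3, Q=6]  = 2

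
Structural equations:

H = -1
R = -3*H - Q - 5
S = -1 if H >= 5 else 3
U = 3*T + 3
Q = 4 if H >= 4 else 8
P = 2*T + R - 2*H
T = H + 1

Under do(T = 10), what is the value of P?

The intervention breaks the incoming arrows to T: T = H + 1 no longer applies, and T = 10.
Q = 4 if H >= 4 else 8  [with H=-1]  = 8
R = -3*H - Q - 5  [with H=-1, Q=8]  = -10
P = 2*T + R - 2*H  [with T=10, R=-10, H=-1]  = 12

12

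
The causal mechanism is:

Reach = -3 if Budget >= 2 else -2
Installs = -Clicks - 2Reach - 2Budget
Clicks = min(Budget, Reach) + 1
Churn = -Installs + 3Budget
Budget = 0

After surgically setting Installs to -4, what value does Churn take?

Intervening sets Installs = -4 and removes its equation (Installs = -Clicks - 2Reach - 2Budget).
Churn = -Installs + 3Budget  [with Installs=-4, Budget=0]  = 4

4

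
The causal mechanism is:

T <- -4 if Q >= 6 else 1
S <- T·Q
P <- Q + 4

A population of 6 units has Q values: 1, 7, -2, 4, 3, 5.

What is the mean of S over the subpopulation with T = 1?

2.2

Conditioning on T=1 selects the 5 unit(s) with Q ∈ {1, -2, 4, 3, 5}. Their S values: 1, -2, 4, 3, 5. Mean = 2.2.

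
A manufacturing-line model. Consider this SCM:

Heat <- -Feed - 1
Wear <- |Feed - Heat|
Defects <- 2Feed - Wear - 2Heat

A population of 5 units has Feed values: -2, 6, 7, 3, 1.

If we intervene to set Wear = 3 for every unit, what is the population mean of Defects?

11

Every unit gets Wear=3 under the intervention. Defects values become -9, 23, 27, 11, 3; E[Defects|do(Wear=3)] = 11.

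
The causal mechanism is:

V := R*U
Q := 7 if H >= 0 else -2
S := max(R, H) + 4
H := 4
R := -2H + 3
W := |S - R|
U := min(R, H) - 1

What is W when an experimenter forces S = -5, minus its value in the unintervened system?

do(S=-5) replaces the equation S := max(R, H) + 4 with the constant S = -5.
R = -2H + 3  [with H=4]  = -5
W = |S - R|  [with S=-5, R=-5]  = 0
Without intervention: R = -2H + 3  [with H=4]  = -5; S = max(R, H) + 4  [with R=-5, H=4]  = 8; W = |S - R|  [with S=8, R=-5]  = 13.
Change = 0 − 13 = -13.

-13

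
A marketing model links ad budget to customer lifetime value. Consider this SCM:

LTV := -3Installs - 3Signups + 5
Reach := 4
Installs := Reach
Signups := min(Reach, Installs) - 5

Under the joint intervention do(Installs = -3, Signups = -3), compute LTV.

Setting Installs = -3, Signups = -3 by intervention discards those variables' equations.
LTV = -3Installs - 3Signups + 5  [with Installs=-3, Signups=-3]  = 23

23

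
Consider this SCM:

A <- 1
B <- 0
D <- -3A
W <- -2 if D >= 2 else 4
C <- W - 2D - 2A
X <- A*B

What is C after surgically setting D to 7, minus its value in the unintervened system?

-26

do(D=7) replaces the equation D <- -3A with the constant D = 7.
W = -2 if D >= 2 else 4  [with D=7]  = -2
C = W - 2D - 2A  [with W=-2, D=7, A=1]  = -18
Without intervention: D = -3A  [with A=1]  = -3; W = -2 if D >= 2 else 4  [with D=-3]  = 4; C = W - 2D - 2A  [with W=4, D=-3, A=1]  = 8.
Change = -18 − 8 = -26.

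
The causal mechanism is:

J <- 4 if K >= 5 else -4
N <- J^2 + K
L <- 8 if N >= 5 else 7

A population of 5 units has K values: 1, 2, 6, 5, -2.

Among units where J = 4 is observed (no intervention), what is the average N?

21.5

Observing J=4 restricts to units where J's equation naturally yields 4: K ∈ {6, 5}. In that subpopulation N = 22, 21, mean 21.5.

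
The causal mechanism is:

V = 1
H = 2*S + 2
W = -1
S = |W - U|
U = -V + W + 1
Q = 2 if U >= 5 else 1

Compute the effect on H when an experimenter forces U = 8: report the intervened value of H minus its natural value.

18

do(U=8) replaces the equation U = -V + W + 1 with the constant U = 8.
S = |W - U|  [with W=-1, U=8]  = 9
H = 2*S + 2  [with S=9]  = 20
Without intervention: U = -V + W + 1  [with V=1, W=-1]  = -1; S = |W - U|  [with W=-1, U=-1]  = 0; H = 2*S + 2  [with S=0]  = 2.
Change = 20 − 2 = 18.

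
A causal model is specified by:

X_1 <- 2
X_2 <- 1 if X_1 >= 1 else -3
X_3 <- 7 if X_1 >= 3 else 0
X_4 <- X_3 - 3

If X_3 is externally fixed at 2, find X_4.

The intervention breaks the incoming arrows to X_3: X_3 <- 7 if X_1 >= 3 else 0 no longer applies, and X_3 = 2.
X_4 = X_3 - 3  [with X_3=2]  = -1

-1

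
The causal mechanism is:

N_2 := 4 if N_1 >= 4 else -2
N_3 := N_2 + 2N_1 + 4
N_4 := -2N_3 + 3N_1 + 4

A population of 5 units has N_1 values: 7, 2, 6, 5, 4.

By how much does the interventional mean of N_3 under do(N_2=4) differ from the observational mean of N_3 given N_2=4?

-1.4

do(N_2=4) breaks N_2's dependence on N_1. With N_2=4 fixed, N_3 across the units is 22, 12, 20, 18, 16, mean 17.6.
Conditioning on N_2=4 selects the 4 unit(s) with N_1 ∈ {7, 6, 5, 4}. Their N_3 values: 22, 20, 18, 16. Mean = 19.
Difference = 17.6 − 19 = -1.4.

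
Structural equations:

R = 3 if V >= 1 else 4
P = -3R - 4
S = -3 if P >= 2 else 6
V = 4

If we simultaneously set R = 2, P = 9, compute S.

Setting R = 2, P = 9 by intervention discards those variables' equations.
S = -3 if P >= 2 else 6  [with P=9]  = -3

-3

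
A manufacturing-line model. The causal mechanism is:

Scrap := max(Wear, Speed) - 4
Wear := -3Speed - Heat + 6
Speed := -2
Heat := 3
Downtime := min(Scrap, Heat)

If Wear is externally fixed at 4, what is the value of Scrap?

0

The intervention breaks the incoming arrows to Wear: Wear := -3Speed - Heat + 6 no longer applies, and Wear = 4.
Scrap = max(Wear, Speed) - 4  [with Wear=4, Speed=-2]  = 0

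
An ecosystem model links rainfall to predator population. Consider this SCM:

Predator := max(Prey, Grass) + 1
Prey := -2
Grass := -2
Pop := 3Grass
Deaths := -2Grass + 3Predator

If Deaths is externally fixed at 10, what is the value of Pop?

-6

Intervening sets Deaths = 10 and removes its equation (Deaths := -2Grass + 3Predator).
No directed path runs from Deaths to Pop, so Pop keeps its natural value.
Pop = 3Grass  [with Grass=-2]  = -6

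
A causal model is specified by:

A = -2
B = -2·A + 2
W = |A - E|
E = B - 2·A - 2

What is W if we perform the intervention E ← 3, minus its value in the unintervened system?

-5

The intervention breaks the incoming arrows to E: E = B - 2·A - 2 no longer applies, and E = 3.
W = |A - E|  [with A=-2, E=3]  = 5
Without intervention: B = -2·A + 2  [with A=-2]  = 6; E = B - 2·A - 2  [with B=6, A=-2]  = 8; W = |A - E|  [with A=-2, E=8]  = 10.
Change = 5 − 10 = -5.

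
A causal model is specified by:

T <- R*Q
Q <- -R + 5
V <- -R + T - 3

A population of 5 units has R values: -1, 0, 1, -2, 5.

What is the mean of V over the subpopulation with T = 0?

-5.5

E[V|T=0] averages over only the 2 units with T=0 (R = 0, 5): V = -3, -8, mean -5.5.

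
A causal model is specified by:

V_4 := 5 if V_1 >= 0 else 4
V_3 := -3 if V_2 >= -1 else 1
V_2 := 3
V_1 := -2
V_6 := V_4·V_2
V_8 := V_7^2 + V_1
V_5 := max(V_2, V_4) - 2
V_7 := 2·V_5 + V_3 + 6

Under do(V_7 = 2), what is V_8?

do(V_7=2) replaces the equation V_7 := 2·V_5 + V_3 + 6 with the constant V_7 = 2.
V_8 = V_7^2 + V_1  [with V_7=2, V_1=-2]  = 2

2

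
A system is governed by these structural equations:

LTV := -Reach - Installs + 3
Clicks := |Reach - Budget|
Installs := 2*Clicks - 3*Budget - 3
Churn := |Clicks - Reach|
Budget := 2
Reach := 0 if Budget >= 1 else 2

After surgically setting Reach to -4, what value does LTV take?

Under do(Reach=-4), the mechanism Reach := 0 if Budget >= 1 else 2 is discarded; Reach is fixed at -4.
Clicks = |Reach - Budget|  [with Reach=-4, Budget=2]  = 6
Installs = 2*Clicks - 3*Budget - 3  [with Clicks=6, Budget=2]  = 3
LTV = -Reach - Installs + 3  [with Reach=-4, Installs=3]  = 4

4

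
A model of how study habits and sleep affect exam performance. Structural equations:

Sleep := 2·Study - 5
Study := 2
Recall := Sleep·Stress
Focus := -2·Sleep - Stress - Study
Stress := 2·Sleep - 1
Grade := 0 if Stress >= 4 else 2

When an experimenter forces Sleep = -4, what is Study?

2

Under do(Sleep=-4), the mechanism Sleep := 2·Study - 5 is discarded; Sleep is fixed at -4.
Study is not downstream of the intervention, so its value is determined by the original equations.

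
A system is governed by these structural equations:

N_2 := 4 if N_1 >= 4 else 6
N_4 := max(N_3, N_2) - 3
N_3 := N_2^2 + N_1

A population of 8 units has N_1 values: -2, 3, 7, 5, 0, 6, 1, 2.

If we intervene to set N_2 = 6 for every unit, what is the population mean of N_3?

do(N_2=6) breaks N_2's dependence on N_1. With N_2=6 fixed, N_3 across the units is 34, 39, 43, 41, 36, 42, 37, 38, mean 38.75.

38.75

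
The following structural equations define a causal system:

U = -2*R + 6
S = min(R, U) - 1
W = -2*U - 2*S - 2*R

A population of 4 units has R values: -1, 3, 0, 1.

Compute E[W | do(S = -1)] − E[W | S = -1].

-1.5

Every unit gets S=-1 under the intervention. W values become -12, -4, -10, -8; E[W|do(S=-1)] = -8.5.
Observing S=-1 restricts to units where S's equation naturally yields -1: R ∈ {3, 0}. In that subpopulation W = -4, -10, mean -7.
Difference = -8.5 − (-7) = -1.5.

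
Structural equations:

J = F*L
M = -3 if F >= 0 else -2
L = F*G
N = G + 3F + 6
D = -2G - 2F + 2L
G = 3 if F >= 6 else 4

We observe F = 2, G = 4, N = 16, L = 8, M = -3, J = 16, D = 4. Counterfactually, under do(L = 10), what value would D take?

8

The intervention breaks the incoming arrows to L: L = F*G no longer applies, and L = 10.
G = 3 if F >= 6 else 4  [with F=2]  = 4
D = -2G - 2F + 2L  [with G=4, F=2, L=10]  = 8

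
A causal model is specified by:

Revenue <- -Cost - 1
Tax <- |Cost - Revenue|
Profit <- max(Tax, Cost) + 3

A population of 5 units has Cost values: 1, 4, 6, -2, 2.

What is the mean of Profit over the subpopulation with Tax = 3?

E[Profit|Tax=3] averages over only the 2 units with Tax=3 (Cost = 1, -2): Profit = 6, 6, mean 6.

6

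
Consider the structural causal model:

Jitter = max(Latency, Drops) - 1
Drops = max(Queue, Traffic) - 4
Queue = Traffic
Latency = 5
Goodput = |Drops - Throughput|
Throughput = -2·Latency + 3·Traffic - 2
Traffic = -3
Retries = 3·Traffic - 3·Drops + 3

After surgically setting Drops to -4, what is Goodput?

do(Drops=-4) replaces the equation Drops = max(Queue, Traffic) - 4 with the constant Drops = -4.
Throughput = -2·Latency + 3·Traffic - 2  [with Latency=5, Traffic=-3]  = -21
Goodput = |Drops - Throughput|  [with Drops=-4, Throughput=-21]  = 17

17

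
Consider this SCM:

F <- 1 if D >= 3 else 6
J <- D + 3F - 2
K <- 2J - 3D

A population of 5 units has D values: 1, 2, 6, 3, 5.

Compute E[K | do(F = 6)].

The intervention sets F=6 in all 5 units regardless of D. Recomputing K per unit gives 31, 30, 26, 29, 27; average 28.6.

28.6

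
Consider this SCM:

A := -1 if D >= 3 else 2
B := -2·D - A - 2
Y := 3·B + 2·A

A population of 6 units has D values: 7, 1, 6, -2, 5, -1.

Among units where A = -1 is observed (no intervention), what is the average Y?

Conditioning on A=-1 selects the 3 unit(s) with D ∈ {7, 6, 5}. Their Y values: -47, -41, -35. Mean = -41.

-41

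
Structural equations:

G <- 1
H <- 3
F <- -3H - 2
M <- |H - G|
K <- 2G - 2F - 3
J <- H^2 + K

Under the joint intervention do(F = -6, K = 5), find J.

Setting F = -6, K = 5 by intervention discards those variables' equations.
J = H^2 + K  [with H=3, K=5]  = 14

14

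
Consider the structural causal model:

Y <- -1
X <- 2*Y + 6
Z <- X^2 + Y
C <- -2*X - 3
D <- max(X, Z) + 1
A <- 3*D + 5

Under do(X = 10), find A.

Under do(X=10), the mechanism X <- 2*Y + 6 is discarded; X is fixed at 10.
Z = X^2 + Y  [with X=10, Y=-1]  = 99
D = max(X, Z) + 1  [with X=10, Z=99]  = 100
A = 3*D + 5  [with D=100]  = 305

305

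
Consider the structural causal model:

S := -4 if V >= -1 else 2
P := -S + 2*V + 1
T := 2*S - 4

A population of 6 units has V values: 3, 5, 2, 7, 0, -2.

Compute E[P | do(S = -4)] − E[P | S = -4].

The intervention sets S=-4 in all 6 units regardless of V. Recomputing P per unit gives 11, 15, 9, 19, 5, 1; average 10.
Observing S=-4 restricts to units where S's equation naturally yields -4: V ∈ {3, 5, 2, 7, 0}. In that subpopulation P = 11, 15, 9, 19, 5, mean 11.8.
Difference = 10 − 11.8 = -1.8.

-1.8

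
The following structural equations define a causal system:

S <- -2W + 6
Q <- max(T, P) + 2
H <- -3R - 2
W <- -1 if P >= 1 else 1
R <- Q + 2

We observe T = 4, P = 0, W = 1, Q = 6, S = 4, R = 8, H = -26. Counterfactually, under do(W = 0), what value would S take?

do(W=0) replaces the equation W <- -1 if P >= 1 else 1 with the constant W = 0.
S = -2W + 6  [with W=0]  = 6

6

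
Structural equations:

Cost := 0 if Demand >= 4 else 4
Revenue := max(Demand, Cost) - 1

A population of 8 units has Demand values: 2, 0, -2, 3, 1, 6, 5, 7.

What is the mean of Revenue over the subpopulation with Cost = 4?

3

E[Revenue|Cost=4] averages over only the 5 units with Cost=4 (Demand = 2, 0, -2, 3, 1): Revenue = 3, 3, 3, 3, 3, mean 3.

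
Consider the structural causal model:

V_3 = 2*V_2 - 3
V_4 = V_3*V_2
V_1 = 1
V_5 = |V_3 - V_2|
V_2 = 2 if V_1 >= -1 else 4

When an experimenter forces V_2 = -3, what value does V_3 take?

-9

The intervention breaks the incoming arrows to V_2: V_2 = 2 if V_1 >= -1 else 4 no longer applies, and V_2 = -3.
V_3 = 2*V_2 - 3  [with V_2=-3]  = -9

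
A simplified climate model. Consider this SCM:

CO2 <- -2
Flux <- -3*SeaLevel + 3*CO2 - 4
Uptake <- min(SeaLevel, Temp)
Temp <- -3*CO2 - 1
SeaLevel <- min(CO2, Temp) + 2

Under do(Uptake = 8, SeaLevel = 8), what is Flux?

-34

Under do(Uptake = 8, SeaLevel = 8), each intervened variable's structural equation is replaced by its fixed value.
Flux = -3*SeaLevel + 3*CO2 - 4  [with SeaLevel=8, CO2=-2]  = -34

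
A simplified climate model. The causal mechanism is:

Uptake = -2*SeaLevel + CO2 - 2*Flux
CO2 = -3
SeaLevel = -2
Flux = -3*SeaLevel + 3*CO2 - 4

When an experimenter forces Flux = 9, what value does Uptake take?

The intervention breaks the incoming arrows to Flux: Flux = -3*SeaLevel + 3*CO2 - 4 no longer applies, and Flux = 9.
Uptake = -2*SeaLevel + CO2 - 2*Flux  [with SeaLevel=-2, CO2=-3, Flux=9]  = -17

-17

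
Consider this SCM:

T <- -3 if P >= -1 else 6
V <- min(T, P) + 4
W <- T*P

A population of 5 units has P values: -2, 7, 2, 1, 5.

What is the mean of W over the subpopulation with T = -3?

-11.25

Observing T=-3 restricts to units where T's equation naturally yields -3: P ∈ {7, 2, 1, 5}. In that subpopulation W = -21, -6, -3, -15, mean -11.25.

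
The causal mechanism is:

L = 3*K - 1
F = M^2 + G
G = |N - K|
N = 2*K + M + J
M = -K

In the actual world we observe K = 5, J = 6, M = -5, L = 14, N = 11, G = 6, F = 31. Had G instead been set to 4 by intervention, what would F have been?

Intervening sets G = 4 and removes its equation (G = |N - K|).
M = -K  [with K=5]  = -5
F = M^2 + G  [with M=-5, G=4]  = 29

29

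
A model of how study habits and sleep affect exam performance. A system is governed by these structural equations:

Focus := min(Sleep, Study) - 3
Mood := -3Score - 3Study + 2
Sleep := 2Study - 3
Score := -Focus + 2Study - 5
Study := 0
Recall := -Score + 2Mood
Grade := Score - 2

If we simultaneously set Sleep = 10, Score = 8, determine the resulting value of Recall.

The joint intervention fixes Sleep = 10, Score = 8, removing each variable's own equation.
Mood = -3Score - 3Study + 2  [with Score=8, Study=0]  = -22
Recall = -Score + 2Mood  [with Score=8, Mood=-22]  = -52

-52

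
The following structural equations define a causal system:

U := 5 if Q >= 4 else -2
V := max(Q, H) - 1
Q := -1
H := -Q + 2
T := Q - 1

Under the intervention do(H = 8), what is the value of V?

7

The intervention breaks the incoming arrows to H: H := -Q + 2 no longer applies, and H = 8.
V = max(Q, H) - 1  [with Q=-1, H=8]  = 7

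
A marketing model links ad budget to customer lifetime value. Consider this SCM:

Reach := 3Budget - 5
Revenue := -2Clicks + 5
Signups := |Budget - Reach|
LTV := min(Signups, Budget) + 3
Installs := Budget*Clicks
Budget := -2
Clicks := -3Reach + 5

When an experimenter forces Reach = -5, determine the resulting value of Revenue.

Under do(Reach=-5), the mechanism Reach := 3Budget - 5 is discarded; Reach is fixed at -5.
Clicks = -3Reach + 5  [with Reach=-5]  = 20
Revenue = -2Clicks + 5  [with Clicks=20]  = -35

-35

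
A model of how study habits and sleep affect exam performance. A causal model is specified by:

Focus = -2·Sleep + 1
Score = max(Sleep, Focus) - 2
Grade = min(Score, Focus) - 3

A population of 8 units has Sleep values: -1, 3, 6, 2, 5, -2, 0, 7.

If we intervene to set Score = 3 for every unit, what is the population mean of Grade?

Under do(Score=3), Score's equation is replaced by Score=3 for every unit. Per-unit Grade: 0, -8, -14, -6, -12, 0, -2, -16. Mean = -7.25.

-7.25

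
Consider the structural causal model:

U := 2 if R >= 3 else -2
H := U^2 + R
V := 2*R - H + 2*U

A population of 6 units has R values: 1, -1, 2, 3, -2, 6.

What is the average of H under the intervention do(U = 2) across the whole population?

5.5

Every unit gets U=2 under the intervention. H values become 5, 3, 6, 7, 2, 10; E[H|do(U=2)] = 5.5.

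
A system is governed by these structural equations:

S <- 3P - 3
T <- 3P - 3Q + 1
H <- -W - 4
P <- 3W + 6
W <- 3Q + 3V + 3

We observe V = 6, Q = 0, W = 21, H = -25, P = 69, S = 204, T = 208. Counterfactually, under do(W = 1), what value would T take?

The intervention breaks the incoming arrows to W: W <- 3Q + 3V + 3 no longer applies, and W = 1.
P = 3W + 6  [with W=1]  = 9
T = 3P - 3Q + 1  [with P=9, Q=0]  = 28

28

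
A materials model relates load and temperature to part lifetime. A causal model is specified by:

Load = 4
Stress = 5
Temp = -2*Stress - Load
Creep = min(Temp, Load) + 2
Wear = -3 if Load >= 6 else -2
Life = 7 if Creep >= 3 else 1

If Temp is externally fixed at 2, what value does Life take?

The intervention breaks the incoming arrows to Temp: Temp = -2*Stress - Load no longer applies, and Temp = 2.
Creep = min(Temp, Load) + 2  [with Temp=2, Load=4]  = 4
Life = 7 if Creep >= 3 else 1  [with Creep=4]  = 7

7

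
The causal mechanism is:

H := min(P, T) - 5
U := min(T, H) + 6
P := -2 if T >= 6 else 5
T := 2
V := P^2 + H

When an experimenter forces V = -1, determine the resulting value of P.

Under do(V=-1), the mechanism V := P^2 + H is discarded; V is fixed at -1.
No directed path runs from V to P, so P keeps its natural value.
P = -2 if T >= 6 else 5  [with T=2]  = 5

5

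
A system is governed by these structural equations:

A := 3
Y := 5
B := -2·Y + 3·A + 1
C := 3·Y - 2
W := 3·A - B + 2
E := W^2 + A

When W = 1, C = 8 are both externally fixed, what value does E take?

Setting W = 1, C = 8 by intervention discards those variables' equations.
E = W^2 + A  [with W=1, A=3]  = 4

4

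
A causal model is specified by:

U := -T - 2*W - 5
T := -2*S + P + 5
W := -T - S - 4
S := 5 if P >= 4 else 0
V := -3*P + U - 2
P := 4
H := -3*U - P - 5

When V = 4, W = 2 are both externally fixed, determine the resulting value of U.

Under do(V = 4, W = 2), each intervened variable's structural equation is replaced by its fixed value.
S = 5 if P >= 4 else 0  [with P=4]  = 5
T = -2*S + P + 5  [with S=5, P=4]  = -1
U = -T - 2*W - 5  [with T=-1, W=2]  = -8

-8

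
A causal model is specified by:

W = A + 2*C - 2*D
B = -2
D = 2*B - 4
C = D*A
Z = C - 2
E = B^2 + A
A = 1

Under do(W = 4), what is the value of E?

5

Intervening sets W = 4 and removes its equation (W = A + 2*C - 2*D).
E is not downstream of the intervention, so its value is determined by the original equations.
E = B^2 + A  [with B=-2, A=1]  = 5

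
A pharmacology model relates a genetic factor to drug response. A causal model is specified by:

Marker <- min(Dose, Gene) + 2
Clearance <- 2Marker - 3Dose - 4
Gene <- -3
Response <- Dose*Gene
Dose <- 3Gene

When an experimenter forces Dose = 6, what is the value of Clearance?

-24

do(Dose=6) replaces the equation Dose <- 3Gene with the constant Dose = 6.
Marker = min(Dose, Gene) + 2  [with Dose=6, Gene=-3]  = -1
Clearance = 2Marker - 3Dose - 4  [with Marker=-1, Dose=6]  = -24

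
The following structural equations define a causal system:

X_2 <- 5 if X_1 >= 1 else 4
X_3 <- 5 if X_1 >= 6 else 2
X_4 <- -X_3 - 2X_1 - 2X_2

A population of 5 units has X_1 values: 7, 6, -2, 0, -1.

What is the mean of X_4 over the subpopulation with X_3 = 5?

Conditioning on X_3=5 selects the 2 unit(s) with X_1 ∈ {7, 6}. Their X_4 values: -29, -27. Mean = -28.

-28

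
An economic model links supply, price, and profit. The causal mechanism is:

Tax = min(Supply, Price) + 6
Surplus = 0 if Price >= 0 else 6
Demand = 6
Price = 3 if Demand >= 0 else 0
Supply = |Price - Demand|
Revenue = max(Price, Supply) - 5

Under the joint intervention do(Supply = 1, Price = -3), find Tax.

3

Setting Supply = 1, Price = -3 by intervention discards those variables' equations.
Tax = min(Supply, Price) + 6  [with Supply=1, Price=-3]  = 3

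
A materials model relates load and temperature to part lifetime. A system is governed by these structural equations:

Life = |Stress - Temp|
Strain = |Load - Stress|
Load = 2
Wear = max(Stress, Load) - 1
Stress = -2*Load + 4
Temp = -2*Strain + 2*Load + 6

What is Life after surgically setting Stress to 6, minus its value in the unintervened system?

-2

Under do(Stress=6), the mechanism Stress = -2*Load + 4 is discarded; Stress is fixed at 6.
Strain = |Load - Stress|  [with Load=2, Stress=6]  = 4
Temp = -2*Strain + 2*Load + 6  [with Strain=4, Load=2]  = 2
Life = |Stress - Temp|  [with Stress=6, Temp=2]  = 4
Without intervention: Stress = -2*Load + 4  [with Load=2]  = 0; Strain = |Load - Stress|  [with Load=2, Stress=0]  = 2; Temp = -2*Strain + 2*Load + 6  [with Strain=2, Load=2]  = 6; Life = |Stress - Temp|  [with Stress=0, Temp=6]  = 6.
Change = 4 − 6 = -2.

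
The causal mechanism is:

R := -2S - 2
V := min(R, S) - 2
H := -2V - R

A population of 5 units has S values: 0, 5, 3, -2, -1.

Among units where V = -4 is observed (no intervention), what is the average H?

8

E[H|V=-4] averages over only the 2 units with V=-4 (S = 0, -2): H = 10, 6, mean 8.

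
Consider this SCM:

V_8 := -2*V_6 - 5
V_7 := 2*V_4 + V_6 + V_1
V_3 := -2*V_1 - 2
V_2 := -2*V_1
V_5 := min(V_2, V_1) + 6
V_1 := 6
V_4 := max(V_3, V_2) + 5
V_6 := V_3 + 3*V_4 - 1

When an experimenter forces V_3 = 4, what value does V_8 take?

The intervention breaks the incoming arrows to V_3: V_3 := -2*V_1 - 2 no longer applies, and V_3 = 4.
V_2 = -2*V_1  [with V_1=6]  = -12
V_4 = max(V_3, V_2) + 5  [with V_3=4, V_2=-12]  = 9
V_6 = V_3 + 3*V_4 - 1  [with V_3=4, V_4=9]  = 30
V_8 = -2*V_6 - 5  [with V_6=30]  = -65

-65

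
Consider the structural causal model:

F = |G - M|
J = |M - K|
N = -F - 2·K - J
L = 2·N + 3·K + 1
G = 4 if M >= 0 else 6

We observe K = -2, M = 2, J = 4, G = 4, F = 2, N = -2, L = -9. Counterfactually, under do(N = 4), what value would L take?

3

Intervening sets N = 4 and removes its equation (N = -F - 2·K - J).
L = 2·N + 3·K + 1  [with N=4, K=-2]  = 3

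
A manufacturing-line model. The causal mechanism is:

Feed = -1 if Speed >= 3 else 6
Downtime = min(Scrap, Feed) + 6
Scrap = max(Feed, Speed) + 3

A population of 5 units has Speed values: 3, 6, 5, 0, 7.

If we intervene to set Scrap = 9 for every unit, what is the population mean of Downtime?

do(Scrap=9) breaks Scrap's dependence on Speed. With Scrap=9 fixed, Downtime across the units is 5, 5, 5, 12, 5, mean 6.4.

6.4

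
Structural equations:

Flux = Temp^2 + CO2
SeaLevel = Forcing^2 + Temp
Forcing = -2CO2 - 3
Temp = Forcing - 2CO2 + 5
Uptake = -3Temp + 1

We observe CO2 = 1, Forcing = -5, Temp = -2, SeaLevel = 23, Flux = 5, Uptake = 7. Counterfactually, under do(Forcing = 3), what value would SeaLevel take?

15

Under do(Forcing=3), the mechanism Forcing = -2CO2 - 3 is discarded; Forcing is fixed at 3.
Temp = Forcing - 2CO2 + 5  [with Forcing=3, CO2=1]  = 6
SeaLevel = Forcing^2 + Temp  [with Forcing=3, Temp=6]  = 15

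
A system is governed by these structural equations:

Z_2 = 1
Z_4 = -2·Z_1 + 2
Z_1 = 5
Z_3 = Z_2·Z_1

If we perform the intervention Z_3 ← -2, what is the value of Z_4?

The intervention breaks the incoming arrows to Z_3: Z_3 = Z_2·Z_1 no longer applies, and Z_3 = -2.
Z_4 is not downstream of the intervention, so its value is determined by the original equations.
Z_4 = -2·Z_1 + 2  [with Z_1=5]  = -8

-8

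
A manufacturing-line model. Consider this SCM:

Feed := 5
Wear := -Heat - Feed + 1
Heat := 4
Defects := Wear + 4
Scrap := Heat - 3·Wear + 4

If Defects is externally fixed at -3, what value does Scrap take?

32

Intervening sets Defects = -3 and removes its equation (Defects := Wear + 4).
No directed path runs from Defects to Scrap, so Scrap keeps its natural value.
Wear = -Heat - Feed + 1  [with Heat=4, Feed=5]  = -8
Scrap = Heat - 3·Wear + 4  [with Heat=4, Wear=-8]  = 32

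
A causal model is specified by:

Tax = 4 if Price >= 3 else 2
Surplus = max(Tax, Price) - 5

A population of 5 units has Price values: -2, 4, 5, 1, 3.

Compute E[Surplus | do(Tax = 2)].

The intervention sets Tax=2 in all 5 units regardless of Price. Recomputing Surplus per unit gives -3, -1, 0, -3, -2; average -1.8.

-1.8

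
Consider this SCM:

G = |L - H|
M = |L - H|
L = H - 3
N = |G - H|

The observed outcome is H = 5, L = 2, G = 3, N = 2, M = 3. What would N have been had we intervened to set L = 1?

Under do(L=1), the mechanism L = H - 3 is discarded; L is fixed at 1.
G = |L - H|  [with L=1, H=5]  = 4
N = |G - H|  [with G=4, H=5]  = 1

1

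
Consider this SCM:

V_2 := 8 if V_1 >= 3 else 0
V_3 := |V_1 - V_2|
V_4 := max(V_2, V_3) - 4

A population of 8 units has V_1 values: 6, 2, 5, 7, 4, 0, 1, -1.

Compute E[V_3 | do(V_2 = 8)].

5

Under do(V_2=8), V_2's equation is replaced by V_2=8 for every unit. Per-unit V_3: 2, 6, 3, 1, 4, 8, 7, 9. Mean = 5.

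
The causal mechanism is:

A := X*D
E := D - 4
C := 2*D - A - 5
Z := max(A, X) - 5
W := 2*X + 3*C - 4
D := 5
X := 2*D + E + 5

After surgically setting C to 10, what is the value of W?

58

The intervention breaks the incoming arrows to C: C := 2*D - A - 5 no longer applies, and C = 10.
E = D - 4  [with D=5]  = 1
X = 2*D + E + 5  [with D=5, E=1]  = 16
W = 2*X + 3*C - 4  [with X=16, C=10]  = 58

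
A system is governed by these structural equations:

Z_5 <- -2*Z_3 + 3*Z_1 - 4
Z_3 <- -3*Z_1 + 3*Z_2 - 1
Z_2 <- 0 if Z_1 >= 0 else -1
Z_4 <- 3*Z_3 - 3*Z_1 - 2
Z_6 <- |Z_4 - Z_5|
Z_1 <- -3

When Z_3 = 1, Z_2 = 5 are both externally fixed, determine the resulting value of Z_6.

Setting Z_3 = 1, Z_2 = 5 by intervention discards those variables' equations.
Z_4 = 3*Z_3 - 3*Z_1 - 2  [with Z_3=1, Z_1=-3]  = 10
Z_5 = -2*Z_3 + 3*Z_1 - 4  [with Z_3=1, Z_1=-3]  = -15
Z_6 = |Z_4 - Z_5|  [with Z_4=10, Z_5=-15]  = 25

25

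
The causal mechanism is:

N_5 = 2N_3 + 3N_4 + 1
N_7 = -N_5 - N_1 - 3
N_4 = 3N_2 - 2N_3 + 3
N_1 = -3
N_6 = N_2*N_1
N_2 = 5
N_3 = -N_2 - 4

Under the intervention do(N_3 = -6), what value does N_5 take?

do(N_3=-6) replaces the equation N_3 = -N_2 - 4 with the constant N_3 = -6.
N_4 = 3N_2 - 2N_3 + 3  [with N_2=5, N_3=-6]  = 30
N_5 = 2N_3 + 3N_4 + 1  [with N_3=-6, N_4=30]  = 79

79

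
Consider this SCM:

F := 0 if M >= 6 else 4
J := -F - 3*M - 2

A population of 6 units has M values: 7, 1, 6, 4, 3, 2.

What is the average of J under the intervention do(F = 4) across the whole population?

Every unit gets F=4 under the intervention. J values become -27, -9, -24, -18, -15, -12; E[J|do(F=4)] = -17.5.

-17.5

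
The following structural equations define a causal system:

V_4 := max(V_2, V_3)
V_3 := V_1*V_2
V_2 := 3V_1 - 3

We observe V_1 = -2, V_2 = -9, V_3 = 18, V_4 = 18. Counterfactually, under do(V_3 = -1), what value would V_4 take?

-1

The intervention breaks the incoming arrows to V_3: V_3 := V_1*V_2 no longer applies, and V_3 = -1.
V_2 = 3V_1 - 3  [with V_1=-2]  = -9
V_4 = max(V_2, V_3)  [with V_2=-9, V_3=-1]  = -1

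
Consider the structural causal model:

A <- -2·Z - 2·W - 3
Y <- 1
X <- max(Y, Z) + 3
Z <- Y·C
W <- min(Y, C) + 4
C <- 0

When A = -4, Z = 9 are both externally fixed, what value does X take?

Setting A = -4, Z = 9 by intervention discards those variables' equations.
X = max(Y, Z) + 3  [with Y=1, Z=9]  = 12

12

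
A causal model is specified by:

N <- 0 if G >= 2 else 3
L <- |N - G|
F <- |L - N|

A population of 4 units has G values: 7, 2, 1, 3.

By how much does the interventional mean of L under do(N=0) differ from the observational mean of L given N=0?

Under do(N=0), N's equation is replaced by N=0 for every unit. Per-unit L: 7, 2, 1, 3. Mean = 3.25.
Conditioning on N=0 selects the 3 unit(s) with G ∈ {7, 2, 3}. Their L values: 7, 2, 3. Mean = 4.
Difference = 3.25 − 4 = -0.75.

-0.75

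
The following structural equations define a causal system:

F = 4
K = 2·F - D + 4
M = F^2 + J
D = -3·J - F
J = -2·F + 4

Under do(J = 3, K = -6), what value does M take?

19

The joint intervention fixes J = 3, K = -6, removing each variable's own equation.
M = F^2 + J  [with F=4, J=3]  = 19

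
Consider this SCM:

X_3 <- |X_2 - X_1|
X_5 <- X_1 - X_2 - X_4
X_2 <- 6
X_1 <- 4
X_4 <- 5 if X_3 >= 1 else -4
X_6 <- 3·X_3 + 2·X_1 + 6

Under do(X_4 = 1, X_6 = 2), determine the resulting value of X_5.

-3

Setting X_4 = 1, X_6 = 2 by intervention discards those variables' equations.
X_5 = X_1 - X_2 - X_4  [with X_1=4, X_2=6, X_4=1]  = -3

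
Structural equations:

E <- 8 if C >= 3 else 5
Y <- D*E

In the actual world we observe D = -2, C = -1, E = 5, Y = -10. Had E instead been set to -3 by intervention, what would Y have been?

The intervention breaks the incoming arrows to E: E <- 8 if C >= 3 else 5 no longer applies, and E = -3.
Y = D*E  [with D=-2, E=-3]  = 6

6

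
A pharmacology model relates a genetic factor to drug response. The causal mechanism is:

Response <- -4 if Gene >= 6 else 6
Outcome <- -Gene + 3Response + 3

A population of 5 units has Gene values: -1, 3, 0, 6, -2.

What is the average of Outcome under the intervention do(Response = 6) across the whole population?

Under do(Response=6), Response's equation is replaced by Response=6 for every unit. Per-unit Outcome: 22, 18, 21, 15, 23. Mean = 19.8.

19.8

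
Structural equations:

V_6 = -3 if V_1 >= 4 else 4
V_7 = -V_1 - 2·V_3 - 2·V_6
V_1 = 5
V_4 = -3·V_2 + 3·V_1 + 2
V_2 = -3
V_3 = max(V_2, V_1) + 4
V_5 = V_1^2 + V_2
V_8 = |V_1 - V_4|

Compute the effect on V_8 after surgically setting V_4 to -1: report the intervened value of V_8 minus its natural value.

-15

do(V_4=-1) replaces the equation V_4 = -3·V_2 + 3·V_1 + 2 with the constant V_4 = -1.
V_8 = |V_1 - V_4|  [with V_1=5, V_4=-1]  = 6
Without intervention: V_4 = -3·V_2 + 3·V_1 + 2  [with V_2=-3, V_1=5]  = 26; V_8 = |V_1 - V_4|  [with V_1=5, V_4=26]  = 21.
Change = 6 − 21 = -15.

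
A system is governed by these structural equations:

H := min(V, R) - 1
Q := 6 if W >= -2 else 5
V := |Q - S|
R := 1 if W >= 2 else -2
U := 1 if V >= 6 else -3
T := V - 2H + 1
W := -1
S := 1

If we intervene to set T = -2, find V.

The intervention breaks the incoming arrows to T: T := V - 2H + 1 no longer applies, and T = -2.
V is not downstream of the intervention, so its value is determined by the original equations.
Q = 6 if W >= -2 else 5  [with W=-1]  = 6
V = |Q - S|  [with Q=6, S=1]  = 5

5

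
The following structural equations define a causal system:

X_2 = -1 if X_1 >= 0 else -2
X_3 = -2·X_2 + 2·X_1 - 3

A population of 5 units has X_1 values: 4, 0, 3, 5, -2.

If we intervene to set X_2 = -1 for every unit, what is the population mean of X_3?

Every unit gets X_2=-1 under the intervention. X_3 values become 7, -1, 5, 9, -5; E[X_3|do(X_2=-1)] = 3.

3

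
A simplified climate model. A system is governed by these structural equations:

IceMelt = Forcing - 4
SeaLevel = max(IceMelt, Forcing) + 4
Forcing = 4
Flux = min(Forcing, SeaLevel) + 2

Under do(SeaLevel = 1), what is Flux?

3

The intervention breaks the incoming arrows to SeaLevel: SeaLevel = max(IceMelt, Forcing) + 4 no longer applies, and SeaLevel = 1.
Flux = min(Forcing, SeaLevel) + 2  [with Forcing=4, SeaLevel=1]  = 3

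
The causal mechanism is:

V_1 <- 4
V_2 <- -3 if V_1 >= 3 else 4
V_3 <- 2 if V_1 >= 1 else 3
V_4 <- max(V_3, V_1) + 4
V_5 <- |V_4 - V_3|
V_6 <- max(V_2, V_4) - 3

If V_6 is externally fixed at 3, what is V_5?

6

do(V_6=3) replaces the equation V_6 <- max(V_2, V_4) - 3 with the constant V_6 = 3.
Since V_5 is not a descendant of the intervened variable, it is unaffected.
V_3 = 2 if V_1 >= 1 else 3  [with V_1=4]  = 2
V_4 = max(V_3, V_1) + 4  [with V_3=2, V_1=4]  = 8
V_5 = |V_4 - V_3|  [with V_4=8, V_3=2]  = 6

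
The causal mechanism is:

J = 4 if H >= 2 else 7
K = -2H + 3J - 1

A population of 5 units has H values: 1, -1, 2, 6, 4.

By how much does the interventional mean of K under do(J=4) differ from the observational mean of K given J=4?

3.2

Every unit gets J=4 under the intervention. K values become 9, 13, 7, -1, 3; E[K|do(J=4)] = 6.2.
Conditioning on J=4 selects the 3 unit(s) with H ∈ {2, 6, 4}. Their K values: 7, -1, 3. Mean = 3.
Difference = 6.2 − 3 = 3.2.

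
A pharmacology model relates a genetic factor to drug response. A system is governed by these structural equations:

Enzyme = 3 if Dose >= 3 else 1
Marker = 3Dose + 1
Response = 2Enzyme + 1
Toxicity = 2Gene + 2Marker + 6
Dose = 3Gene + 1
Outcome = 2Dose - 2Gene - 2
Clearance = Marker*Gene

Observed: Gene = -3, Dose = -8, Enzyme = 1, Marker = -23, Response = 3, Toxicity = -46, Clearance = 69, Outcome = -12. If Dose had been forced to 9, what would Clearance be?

-84

Under do(Dose=9), the mechanism Dose = 3Gene + 1 is discarded; Dose is fixed at 9.
Marker = 3Dose + 1  [with Dose=9]  = 28
Clearance = Marker*Gene  [with Marker=28, Gene=-3]  = -84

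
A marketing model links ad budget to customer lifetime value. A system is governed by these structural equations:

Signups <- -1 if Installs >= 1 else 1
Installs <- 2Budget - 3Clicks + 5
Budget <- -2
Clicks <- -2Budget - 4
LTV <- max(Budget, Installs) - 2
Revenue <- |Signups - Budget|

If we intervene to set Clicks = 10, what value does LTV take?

-4

Under do(Clicks=10), the mechanism Clicks <- -2Budget - 4 is discarded; Clicks is fixed at 10.
Installs = 2Budget - 3Clicks + 5  [with Budget=-2, Clicks=10]  = -29
LTV = max(Budget, Installs) - 2  [with Budget=-2, Installs=-29]  = -4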